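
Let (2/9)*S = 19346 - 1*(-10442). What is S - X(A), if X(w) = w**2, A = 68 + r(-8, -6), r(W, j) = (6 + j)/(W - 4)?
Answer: 129422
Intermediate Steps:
r(W, j) = (6 + j)/(-4 + W)
A = 68 (A = 68 + (6 - 6)/(-4 - 8) = 68 + 0/(-12) = 68 - 1/12*0 = 68 + 0 = 68)
S = 134046 (S = 9*(19346 - 1*(-10442))/2 = 9*(19346 + 10442)/2 = (9/2)*29788 = 134046)
S - X(A) = 134046 - 1*68**2 = 134046 - 1*4624 = 134046 - 4624 = 129422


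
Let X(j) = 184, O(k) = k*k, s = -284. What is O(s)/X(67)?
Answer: 10082/23 ≈ 438.35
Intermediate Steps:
O(k) = k²
O(s)/X(67) = (-284)²/184 = 80656*(1/184) = 10082/23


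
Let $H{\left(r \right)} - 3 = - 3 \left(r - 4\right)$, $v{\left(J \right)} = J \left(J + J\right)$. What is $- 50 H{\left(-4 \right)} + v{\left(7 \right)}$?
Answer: $-1252$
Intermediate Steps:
$v{\left(J \right)} = 2 J^{2}$ ($v{\left(J \right)} = J 2 J = 2 J^{2}$)
$H{\left(r \right)} = 15 - 3 r$ ($H{\left(r \right)} = 3 - 3 \left(r - 4\right) = 3 - 3 \left(-4 + r\right) = 3 - \left(-12 + 3 r\right) = 15 - 3 r$)
$- 50 H{\left(-4 \right)} + v{\left(7 \right)} = - 50 \left(15 - -12\right) + 2 \cdot 7^{2} = - 50 \left(15 + 12\right) + 2 \cdot 49 = \left(-50\right) 27 + 98 = -1350 + 98 = -1252$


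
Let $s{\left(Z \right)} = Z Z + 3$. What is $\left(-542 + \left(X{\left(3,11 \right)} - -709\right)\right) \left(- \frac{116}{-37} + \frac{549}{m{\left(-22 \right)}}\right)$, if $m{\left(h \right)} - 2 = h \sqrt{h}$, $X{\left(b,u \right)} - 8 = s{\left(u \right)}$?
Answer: $\frac{190800571}{197062} + \frac{1805661 i \sqrt{22}}{5326} \approx 968.23 + 1590.2 i$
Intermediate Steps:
$s{\left(Z \right)} = 3 + Z^{2}$ ($s{\left(Z \right)} = Z^{2} + 3 = 3 + Z^{2}$)
$X{\left(b,u \right)} = 11 + u^{2}$ ($X{\left(b,u \right)} = 8 + \left(3 + u^{2}\right) = 11 + u^{2}$)
$m{\left(h \right)} = 2 + h^{\frac{3}{2}}$ ($m{\left(h \right)} = 2 + h \sqrt{h} = 2 + h^{\frac{3}{2}}$)
$\left(-542 + \left(X{\left(3,11 \right)} - -709\right)\right) \left(- \frac{116}{-37} + \frac{549}{m{\left(-22 \right)}}\right) = \left(-542 + \left(\left(11 + 11^{2}\right) - -709\right)\right) \left(- \frac{116}{-37} + \frac{549}{2 + \left(-22\right)^{\frac{3}{2}}}\right) = \left(-542 + \left(\left(11 + 121\right) + 709\right)\right) \left(\left(-116\right) \left(- \frac{1}{37}\right) + \frac{549}{2 - 22 i \sqrt{22}}\right) = \left(-542 + \left(132 + 709\right)\right) \left(\frac{116}{37} + \frac{549}{2 - 22 i \sqrt{22}}\right) = \left(-542 + 841\right) \left(\frac{116}{37} + \frac{549}{2 - 22 i \sqrt{22}}\right) = 299 \left(\frac{116}{37} + \frac{549}{2 - 22 i \sqrt{22}}\right) = \frac{34684}{37} + \frac{164151}{2 - 22 i \sqrt{22}}$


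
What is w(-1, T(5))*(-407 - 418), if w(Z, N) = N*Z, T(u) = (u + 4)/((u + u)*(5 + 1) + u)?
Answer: 1485/13 ≈ 114.23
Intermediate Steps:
T(u) = (4 + u)/(13*u) (T(u) = (4 + u)/((2*u)*6 + u) = (4 + u)/(12*u + u) = (4 + u)/((13*u)) = (4 + u)*(1/(13*u)) = (4 + u)/(13*u))
w(-1, T(5))*(-407 - 418) = (((1/13)*(4 + 5)/5)*(-1))*(-407 - 418) = (((1/13)*(1/5)*9)*(-1))*(-825) = ((9/65)*(-1))*(-825) = -9/65*(-825) = 1485/13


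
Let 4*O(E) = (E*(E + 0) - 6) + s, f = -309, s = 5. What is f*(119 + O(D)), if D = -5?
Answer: -38625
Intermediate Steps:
O(E) = -¼ + E²/4 (O(E) = ((E*(E + 0) - 6) + 5)/4 = ((E*E - 6) + 5)/4 = ((E² - 6) + 5)/4 = ((-6 + E²) + 5)/4 = (-1 + E²)/4 = -¼ + E²/4)
f*(119 + O(D)) = -309*(119 + (-¼ + (¼)*(-5)²)) = -309*(119 + (-¼ + (¼)*25)) = -309*(119 + (-¼ + 25/4)) = -309*(119 + 6) = -309*125 = -38625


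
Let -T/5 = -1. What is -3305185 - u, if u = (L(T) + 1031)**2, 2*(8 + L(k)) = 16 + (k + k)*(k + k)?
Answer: -4473746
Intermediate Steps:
T = 5 (T = -5*(-1) = 5)
L(k) = 2*k**2 (L(k) = -8 + (16 + (k + k)*(k + k))/2 = -8 + (16 + (2*k)*(2*k))/2 = -8 + (16 + 4*k**2)/2 = -8 + (8 + 2*k**2) = 2*k**2)
u = 1168561 (u = (2*5**2 + 1031)**2 = (2*25 + 1031)**2 = (50 + 1031)**2 = 1081**2 = 1168561)
-3305185 - u = -3305185 - 1*1168561 = -3305185 - 1168561 = -4473746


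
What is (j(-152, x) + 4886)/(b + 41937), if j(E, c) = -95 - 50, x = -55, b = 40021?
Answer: 4741/81958 ≈ 0.057847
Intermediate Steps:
j(E, c) = -145
(j(-152, x) + 4886)/(b + 41937) = (-145 + 4886)/(40021 + 41937) = 4741/81958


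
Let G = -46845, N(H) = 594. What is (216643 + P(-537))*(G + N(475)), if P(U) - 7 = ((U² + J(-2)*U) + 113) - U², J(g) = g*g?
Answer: -9926158365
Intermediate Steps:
J(g) = g²
P(U) = 120 + 4*U (P(U) = 7 + (((U² + (-2)²*U) + 113) - U²) = 7 + (((U² + 4*U) + 113) - U²) = 7 + ((113 + U² + 4*U) - U²) = 7 + (113 + 4*U) = 120 + 4*U)
(216643 + P(-537))*(G + N(475)) = (216643 + (120 + 4*(-537)))*(-46845 + 594) = (216643 + (120 - 2148))*(-46251) = (216643 - 2028)*(-46251) = 214615*(-46251) = -9926158365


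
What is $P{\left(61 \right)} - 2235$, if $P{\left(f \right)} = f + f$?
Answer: $-2113$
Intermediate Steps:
$P{\left(f \right)} = 2 f$
$P{\left(61 \right)} - 2235 = 2 \cdot 61 - 2235 = 122 - 2235 = -2113$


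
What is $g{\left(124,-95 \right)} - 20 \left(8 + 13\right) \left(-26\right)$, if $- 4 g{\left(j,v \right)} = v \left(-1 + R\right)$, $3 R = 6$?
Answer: $\frac{43775}{4} \approx 10944.0$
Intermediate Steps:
$R = 2$ ($R = \frac{1}{3} \cdot 6 = 2$)
$g{\left(j,v \right)} = - \frac{v}{4}$ ($g{\left(j,v \right)} = - \frac{v \left(-1 + 2\right)}{4} = - \frac{v 1}{4} = - \frac{v}{4}$)
$g{\left(124,-95 \right)} - 20 \left(8 + 13\right) \left(-26\right) = \left(- \frac{1}{4}\right) \left(-95\right) - 20 \left(8 + 13\right) \left(-26\right) = \frac{95}{4} - 20 \cdot 21 \left(-26\right) = \frac{95}{4} - 420 \left(-26\right) = \frac{95}{4} - -10920 = \frac{95}{4} + 10920 = \frac{43775}{4}$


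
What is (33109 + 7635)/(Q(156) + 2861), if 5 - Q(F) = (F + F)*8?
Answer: 20372/185 ≈ 110.12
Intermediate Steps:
Q(F) = 5 - 16*F (Q(F) = 5 - (F + F)*8 = 5 - 2*F*8 = 5 - 16*F)
(33109 + 7635)/(Q(156) + 2861) = (33109 + 7635)/((5 - 16*156) + 2861) = 40744/((5 - 2496) + 2861) = 40744/(-2491 + 2861) = 40744/370 = 40744*(1/370) = 20372/185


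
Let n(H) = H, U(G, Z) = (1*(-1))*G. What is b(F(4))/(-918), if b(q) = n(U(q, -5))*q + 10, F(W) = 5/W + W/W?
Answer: -79/14688 ≈ -0.0053785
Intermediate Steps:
U(G, Z) = -G
F(W) = 1 + 5/W (F(W) = 5/W + 1 = 1 + 5/W)
b(q) = 10 - q² (b(q) = (-q)*q + 10 = -q² + 10 = 10 - q²)
b(F(4))/(-918) = (10 - ((5 + 4)/4)²)/(-918) = (10 - ((¼)*9)²)*(-1/918) = (10 - (9/4)²)*(-1/918) = (10 - 1*81/16)*(-1/918) = (10 - 81/16)*(-1/918) = (79/16)*(-1/918) = -79/14688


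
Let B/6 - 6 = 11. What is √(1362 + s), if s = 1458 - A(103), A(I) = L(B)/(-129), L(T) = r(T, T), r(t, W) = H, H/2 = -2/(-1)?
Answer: 2*√11732034/129 ≈ 53.104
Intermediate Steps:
B = 102 (B = 36 + 6*11 = 36 + 66 = 102)
H = 4 (H = 2*(-2/(-1)) = 2*(-2*(-1)) = 2*2 = 4)
r(t, W) = 4
L(T) = 4
A(I) = -4/129 (A(I) = 4/(-129) = 4*(-1/129) = -4/129)
s = 188086/129 (s = 1458 - 1*(-4/129) = 1458 + 4/129 = 188086/129 ≈ 1458.0)
√(1362 + s) = √(1362 + 188086/129) = √(363784/129) = 2*√11732034/129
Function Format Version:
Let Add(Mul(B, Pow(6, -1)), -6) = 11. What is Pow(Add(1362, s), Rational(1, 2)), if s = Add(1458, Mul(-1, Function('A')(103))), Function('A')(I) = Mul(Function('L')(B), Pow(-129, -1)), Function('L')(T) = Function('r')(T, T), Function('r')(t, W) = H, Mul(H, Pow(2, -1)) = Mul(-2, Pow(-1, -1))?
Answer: Mul(Rational(2, 129), Pow(11732034, Rational(1, 2))) ≈ 53.104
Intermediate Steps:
B = 102 (B = Add(36, Mul(6, 11)) = Add(36, 66) = 102)
H = 4 (H = Mul(2, Mul(-2, Pow(-1, -1))) = Mul(2, Mul(-2, -1)) = Mul(2, 2) = 4)
Function('r')(t, W) = 4
Function('L')(T) = 4
Function('A')(I) = Rational(-4, 129) (Function('A')(I) = Mul(4, Pow(-129, -1)) = Mul(4, Rational(-1, 129)) = Rational(-4, 129))
s = Rational(188086, 129) (s = Add(1458, Mul(-1, Rational(-4, 129))) = Add(1458, Rational(4, 129)) = Rational(188086, 129) ≈ 1458.0)
Pow(Add(1362, s), Rational(1, 2)) = Pow(Add(1362, Rational(188086, 129)), Rational(1, 2)) = Pow(Rational(363784, 129), Rational(1, 2)) = Mul(Rational(2, 129), Pow(11732034, Rational(1, 2)))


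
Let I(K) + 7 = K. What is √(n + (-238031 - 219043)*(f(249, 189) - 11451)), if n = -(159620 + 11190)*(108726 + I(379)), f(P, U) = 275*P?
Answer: 6*I*√1241644921 ≈ 2.1142e+5*I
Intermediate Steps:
I(K) = -7 + K
n = -18635029380 (n = -(159620 + 11190)*(108726 + (-7 + 379)) = -170810*(108726 + 372) = -170810*109098 = -1*18635029380 = -18635029380)
√(n + (-238031 - 219043)*(f(249, 189) - 11451)) = √(-18635029380 + (-238031 - 219043)*(275*249 - 11451)) = √(-18635029380 - 457074*(68475 - 11451)) = √(-18635029380 - 457074*57024) = √(-18635029380 - 26064187776) = √(-44699217156) = 6*I*√1241644921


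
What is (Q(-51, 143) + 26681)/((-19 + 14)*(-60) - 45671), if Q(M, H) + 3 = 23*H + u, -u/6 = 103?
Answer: -29349/45371 ≈ -0.64687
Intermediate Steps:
u = -618 (u = -6*103 = -618)
Q(M, H) = -621 + 23*H (Q(M, H) = -3 + (23*H - 618) = -3 + (-618 + 23*H) = -621 + 23*H)
(Q(-51, 143) + 26681)/((-19 + 14)*(-60) - 45671) = ((-621 + 23*143) + 26681)/((-19 + 14)*(-60) - 45671) = ((-621 + 3289) + 26681)/(-5*(-60) - 45671) = (2668 + 26681)/(300 - 45671) = 29349/(-45371) = 29349*(-1/45371) = -29349/45371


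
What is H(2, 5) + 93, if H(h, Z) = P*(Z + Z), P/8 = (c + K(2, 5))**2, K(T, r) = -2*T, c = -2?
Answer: 2973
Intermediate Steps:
P = 288 (P = 8*(-2 - 2*2)**2 = 8*(-2 - 4)**2 = 8*(-6)**2 = 8*36 = 288)
H(h, Z) = 576*Z (H(h, Z) = 288*(Z + Z) = 288*(2*Z) = 576*Z)
H(2, 5) + 93 = 576*5 + 93 = 2880 + 93 = 2973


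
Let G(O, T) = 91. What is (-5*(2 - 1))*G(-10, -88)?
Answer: -455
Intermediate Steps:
(-5*(2 - 1))*G(-10, -88) = -5*(2 - 1)*91 = -5*1*91 = -5*91 = -455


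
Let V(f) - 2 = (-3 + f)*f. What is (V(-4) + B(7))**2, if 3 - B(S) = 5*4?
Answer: 169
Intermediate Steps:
V(f) = 2 + f*(-3 + f) (V(f) = 2 + (-3 + f)*f = 2 + f*(-3 + f))
B(S) = -17 (B(S) = 3 - 5*4 = 3 - 1*20 = 3 - 20 = -17)
(V(-4) + B(7))**2 = ((2 + (-4)**2 - 3*(-4)) - 17)**2 = ((2 + 16 + 12) - 17)**2 = (30 - 17)**2 = 13**2 = 169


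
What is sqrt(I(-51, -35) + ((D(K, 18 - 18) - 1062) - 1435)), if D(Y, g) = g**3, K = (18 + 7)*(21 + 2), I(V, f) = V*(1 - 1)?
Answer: I*sqrt(2497) ≈ 49.97*I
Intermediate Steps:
I(V, f) = 0 (I(V, f) = V*0 = 0)
K = 575 (K = 25*23 = 575)
sqrt(I(-51, -35) + ((D(K, 18 - 18) - 1062) - 1435)) = sqrt(0 + (((18 - 18)**3 - 1062) - 1435)) = sqrt(0 + ((0**3 - 1062) - 1435)) = sqrt(0 + ((0 - 1062) - 1435)) = sqrt(0 + (-1062 - 1435)) = sqrt(0 - 2497) = sqrt(-2497) = I*sqrt(2497)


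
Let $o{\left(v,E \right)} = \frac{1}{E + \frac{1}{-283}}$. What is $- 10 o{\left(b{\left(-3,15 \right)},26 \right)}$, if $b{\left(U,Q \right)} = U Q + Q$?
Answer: $- \frac{2830}{7357} \approx -0.38467$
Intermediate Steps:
$b{\left(U,Q \right)} = Q + Q U$ ($b{\left(U,Q \right)} = Q U + Q = Q + Q U$)
$o{\left(v,E \right)} = \frac{1}{- \frac{1}{283} + E}$ ($o{\left(v,E \right)} = \frac{1}{E - \frac{1}{283}} = \frac{1}{- \frac{1}{283} + E}$)
$- 10 o{\left(b{\left(-3,15 \right)},26 \right)} = - 10 \frac{283}{-1 + 283 \cdot 26} = - 10 \frac{283}{-1 + 7358} = - 10 \cdot \frac{283}{7357} = - 10 \cdot 283 \cdot \frac{1}{7357} = \left(-10\right) \frac{283}{7357} = - \frac{2830}{7357}$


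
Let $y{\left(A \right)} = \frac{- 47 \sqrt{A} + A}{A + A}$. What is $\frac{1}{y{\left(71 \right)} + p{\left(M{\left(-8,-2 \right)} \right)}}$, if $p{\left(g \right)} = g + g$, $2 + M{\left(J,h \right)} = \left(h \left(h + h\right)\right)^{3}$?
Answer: $\frac{144911}{147880571} + \frac{47 \sqrt{71}}{147880571} \approx 0.0009826$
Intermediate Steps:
$y{\left(A \right)} = \frac{A - 47 \sqrt{A}}{2 A}$
$M{\left(J,h \right)} = -2 + 8 h^{6}$ ($M{\left(J,h \right)} = -2 + \left(h \left(h + h\right)\right)^{3} = -2 + \left(h 2 h\right)^{3} = -2 + \left(2 h^{2}\right)^{3} = -2 + 8 h^{6}$)
$p{\left(g \right)} = 2 g$
$\frac{1}{y{\left(71 \right)} + p{\left(M{\left(-8,-2 \right)} \right)}} = \frac{1}{\left(\frac{1}{2} - \frac{47}{2 \sqrt{71}}\right) + 2 \left(-2 + 8 \left(-2\right)^{6}\right)} = \frac{1}{\left(\frac{1}{2} - \frac{47 \frac{\sqrt{71}}{71}}{2}\right) + 2 \left(-2 + 8 \cdot 64\right)} = \frac{1}{\left(\frac{1}{2} - \frac{47 \sqrt{71}}{142}\right) + 2 \left(-2 + 512\right)} = \frac{1}{\left(\frac{1}{2} - \frac{47 \sqrt{71}}{142}\right) + 2 \cdot 510} = \frac{1}{\left(\frac{1}{2} - \frac{47 \sqrt{71}}{142}\right) + 1020} = \frac{1}{\frac{2041}{2} - \frac{47 \sqrt{71}}{142}}$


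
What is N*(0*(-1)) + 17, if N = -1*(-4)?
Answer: 17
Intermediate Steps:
N = 4
N*(0*(-1)) + 17 = 4*(0*(-1)) + 17 = 4*0 + 17 = 0 + 17 = 17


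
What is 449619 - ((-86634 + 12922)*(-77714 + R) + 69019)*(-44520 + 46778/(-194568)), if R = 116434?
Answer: -4120412585373275351/32428 ≈ -1.2706e+14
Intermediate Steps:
449619 - ((-86634 + 12922)*(-77714 + R) + 69019)*(-44520 + 46778/(-194568)) = 449619 - ((-86634 + 12922)*(-77714 + 116434) + 69019)*(-44520 + 46778/(-194568)) = 449619 - (-73712*38720 + 69019)*(-44520 + 46778*(-1/194568)) = 449619 - (-2854128640 + 69019)*(-44520 - 23389/97284) = 449619 - (-2854059621)*(-4331107069)/97284 = 449619 - 1*4120412599953520283/32428 = 449619 - 4120412599953520283/32428 = -4120412585373275351/32428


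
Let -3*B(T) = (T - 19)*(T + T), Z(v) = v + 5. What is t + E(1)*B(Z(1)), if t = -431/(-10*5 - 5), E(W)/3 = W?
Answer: 9011/55 ≈ 163.84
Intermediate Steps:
Z(v) = 5 + v
E(W) = 3*W
B(T) = -2*T*(-19 + T)/3 (B(T) = -(T - 19)*(T + T)/3 = -(-19 + T)*2*T/3 = -2*T*(-19 + T)/3)
t = 431/55 (t = -431/(-50 - 5) = -431/(-55) = -431*(-1/55) = 431/55 ≈ 7.8364)
t + E(1)*B(Z(1)) = 431/55 + (3*1)*(2*(5 + 1)*(19 - (5 + 1))/3) = 431/55 + 3*((⅔)*6*(19 - 1*6)) = 431/55 + 3*((⅔)*6*(19 - 6)) = 431/55 + 3*((⅔)*6*13) = 431/55 + 3*52 = 431/55 + 156 = 9011/55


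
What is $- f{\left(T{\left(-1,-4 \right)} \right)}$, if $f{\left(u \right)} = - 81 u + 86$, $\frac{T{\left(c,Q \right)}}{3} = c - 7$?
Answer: $-2030$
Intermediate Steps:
$T{\left(c,Q \right)} = -21 + 3 c$ ($T{\left(c,Q \right)} = 3 \left(c - 7\right) = 3 \left(-7 + c\right) = -21 + 3 c$)
$f{\left(u \right)} = 86 - 81 u$
$- f{\left(T{\left(-1,-4 \right)} \right)} = - (86 - 81 \left(-21 + 3 \left(-1\right)\right)) = - (86 - 81 \left(-21 - 3\right)) = - (86 - -1944) = - (86 + 1944) = \left(-1\right) 2030 = -2030$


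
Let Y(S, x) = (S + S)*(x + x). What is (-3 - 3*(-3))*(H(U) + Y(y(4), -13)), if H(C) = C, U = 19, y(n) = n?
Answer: -1134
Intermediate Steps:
Y(S, x) = 4*S*x (Y(S, x) = (2*S)*(2*x) = 4*S*x)
(-3 - 3*(-3))*(H(U) + Y(y(4), -13)) = (-3 - 3*(-3))*(19 + 4*4*(-13)) = (-3 + 9)*(19 - 208) = 6*(-189) = -1134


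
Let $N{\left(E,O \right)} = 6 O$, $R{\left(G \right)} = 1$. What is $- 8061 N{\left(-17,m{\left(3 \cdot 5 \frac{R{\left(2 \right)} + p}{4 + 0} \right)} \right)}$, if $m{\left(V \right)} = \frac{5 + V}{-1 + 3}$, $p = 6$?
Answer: $- \frac{3022875}{4} \approx -7.5572 \cdot 10^{5}$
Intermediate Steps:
$m{\left(V \right)} = \frac{5}{2} + \frac{V}{2}$ ($m{\left(V \right)} = \frac{5 + V}{2} = \left(5 + V\right) \frac{1}{2} = \frac{5}{2} + \frac{V}{2}$)
$- 8061 N{\left(-17,m{\left(3 \cdot 5 \frac{R{\left(2 \right)} + p}{4 + 0} \right)} \right)} = - 8061 \cdot 6 \left(\frac{5}{2} + \frac{3 \cdot 5 \frac{1 + 6}{4 + 0}}{2}\right) = - 8061 \cdot 6 \left(\frac{5}{2} + \frac{15 \cdot \frac{7}{4}}{2}\right) = - 8061 \cdot 6 \left(\frac{5}{2} + \frac{1}{2} \cdot \frac{105}{4}\right) = - 8061 \cdot 6 \left(\frac{5}{2} + \frac{105}{8}\right) = - 8061 \cdot 6 \cdot \frac{125}{8} = \left(-8061\right) \frac{375}{4} = - \frac{3022875}{4}$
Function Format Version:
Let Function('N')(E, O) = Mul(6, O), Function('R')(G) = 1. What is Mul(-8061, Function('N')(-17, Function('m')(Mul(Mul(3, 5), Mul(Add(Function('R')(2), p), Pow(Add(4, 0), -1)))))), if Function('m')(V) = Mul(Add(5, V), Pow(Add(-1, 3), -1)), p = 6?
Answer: Rational(-3022875, 4) ≈ -7.5572e+5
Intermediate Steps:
Function('m')(V) = Add(Rational(5, 2), Mul(Rational(1, 2), V)) (Function('m')(V) = Mul(Add(5, V), Pow(2, -1)) = Mul(Add(5, V), Rational(1, 2)) = Add(Rational(5, 2), Mul(Rational(1, 2), V)))
Mul(-8061, Function('N')(-17, Function('m')(Mul(Mul(3, 5), Mul(Add(Function('R')(2), p), Pow(Add(4, 0), -1)))))) = Mul(-8061, Mul(6, Add(Rational(5, 2), Mul(Rational(1, 2), Mul(Mul(3, 5), Mul(Add(1, 6), Pow(Add(4, 0), -1))))))) = Mul(-8061, Mul(6, Add(Rational(5, 2), Mul(Rational(1, 2), Mul(15, Mul(7, Pow(4, -1))))))) = Mul(-8061, Mul(6, Add(Rational(5, 2), Mul(Rational(1, 2), Mul(15, Mul(7, Rational(1, 4))))))) = Mul(-8061, Mul(6, Add(Rational(5, 2), Mul(Rational(1, 2), Mul(15, Rational(7, 4)))))) = Mul(-8061, Mul(6, Add(Rational(5, 2), Mul(Rational(1, 2), Rational(105, 4))))) = Mul(-8061, Mul(6, Add(Rational(5, 2), Rational(105, 8)))) = Mul(-8061, Mul(6, Rational(125, 8))) = Mul(-8061, Rational(375, 4)) = Rational(-3022875, 4)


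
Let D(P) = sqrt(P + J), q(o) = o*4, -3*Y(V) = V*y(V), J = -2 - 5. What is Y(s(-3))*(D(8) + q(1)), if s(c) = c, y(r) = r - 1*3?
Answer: -30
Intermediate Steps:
y(r) = -3 + r (y(r) = r - 3 = -3 + r)
J = -7
Y(V) = -V*(-3 + V)/3
q(o) = 4*o
D(P) = sqrt(-7 + P) (D(P) = sqrt(P - 7) = sqrt(-7 + P))
Y(s(-3))*(D(8) + q(1)) = ((1/3)*(-3)*(3 - 1*(-3)))*(sqrt(-7 + 8) + 4*1) = ((1/3)*(-3)*(3 + 3))*(sqrt(1) + 4) = ((1/3)*(-3)*6)*(1 + 4) = -6*5 = -30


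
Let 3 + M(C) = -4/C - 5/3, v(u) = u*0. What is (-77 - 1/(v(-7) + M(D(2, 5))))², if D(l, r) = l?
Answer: 2362369/400 ≈ 5905.9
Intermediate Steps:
v(u) = 0
M(C) = -14/3 - 4/C (M(C) = -3 + (-4/C - 5/3) = -3 + (-5/3 - 4/C) = -14/3 - 4/C)
(-77 - 1/(v(-7) + M(D(2, 5))))² = (-77 - 1/(0 + (-14/3 - 4/2)))² = (-77 - 1/(0 + (-14/3 - 4*½)))² = (-77 - 1/(0 + (-14/3 - 2)))² = (-77 - 1/(0 - 20/3))² = (-77 - 1/(-20/3))² = (-77 - 1*(-3/20))² = (-77 + 3/20)² = (-1537/20)² = 2362369/400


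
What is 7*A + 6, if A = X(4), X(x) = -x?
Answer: -22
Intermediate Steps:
A = -4 (A = -1*4 = -4)
7*A + 6 = 7*(-4) + 6 = -28 + 6 = -22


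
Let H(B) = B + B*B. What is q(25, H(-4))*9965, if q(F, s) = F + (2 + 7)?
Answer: 338810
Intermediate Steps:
H(B) = B + B**2
q(F, s) = 9 + F (q(F, s) = F + 9 = 9 + F)
q(25, H(-4))*9965 = (9 + 25)*9965 = 34*9965 = 338810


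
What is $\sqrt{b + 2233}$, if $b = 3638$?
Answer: $\sqrt{5871} \approx 76.622$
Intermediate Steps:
$\sqrt{b + 2233} = \sqrt{3638 + 2233} = \sqrt{5871}$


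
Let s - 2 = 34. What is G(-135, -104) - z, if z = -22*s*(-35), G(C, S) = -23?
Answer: -27743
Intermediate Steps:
s = 36 (s = 2 + 34 = 36)
z = 27720 (z = -22*36*(-35) = -792*(-35) = 27720)
G(-135, -104) - z = -23 - 1*27720 = -23 - 27720 = -27743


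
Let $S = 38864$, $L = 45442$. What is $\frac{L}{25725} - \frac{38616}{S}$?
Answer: $\frac{13797523}{17853150} \approx 0.77283$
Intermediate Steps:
$\frac{L}{25725} - \frac{38616}{S} = \frac{45442}{25725} - \frac{38616}{38864} = 45442 \cdot \frac{1}{25725} - \frac{4827}{4858} = \frac{45442}{25725} - \frac{4827}{4858} = \frac{13797523}{17853150}$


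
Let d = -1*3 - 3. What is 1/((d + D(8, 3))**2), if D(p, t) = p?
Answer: 1/4 ≈ 0.25000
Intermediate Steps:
d = -6 (d = -3 - 3 = -6)
1/((d + D(8, 3))**2) = 1/((-6 + 8)**2) = 1/(2**2) = 1/4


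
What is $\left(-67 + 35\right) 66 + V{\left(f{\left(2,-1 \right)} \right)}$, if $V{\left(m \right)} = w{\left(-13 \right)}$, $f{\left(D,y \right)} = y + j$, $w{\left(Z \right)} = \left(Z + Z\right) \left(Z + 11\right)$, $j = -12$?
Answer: $-2060$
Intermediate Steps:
$w{\left(Z \right)} = 2 Z \left(11 + Z\right)$
$f{\left(D,y \right)} = -12 + y$ ($f{\left(D,y \right)} = y - 12 = -12 + y$)
$V{\left(m \right)} = 52$ ($V{\left(m \right)} = 2 \left(-13\right) \left(11 - 13\right) = 2 \left(-13\right) \left(-2\right) = 52$)
$\left(-67 + 35\right) 66 + V{\left(f{\left(2,-1 \right)} \right)} = \left(-67 + 35\right) 66 + 52 = \left(-32\right) 66 + 52 = -2112 + 52 = -2060$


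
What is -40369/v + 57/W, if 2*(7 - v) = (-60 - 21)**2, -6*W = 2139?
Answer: 56819836/4668011 ≈ 12.172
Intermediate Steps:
W = -713/2 (W = -1/6*2139 = -713/2 ≈ -356.50)
v = -6547/2 (v = 7 - (-60 - 21)**2/2 = 7 - 1/2*(-81)**2 = 7 - 1/2*6561 = 7 - 6561/2 = -6547/2 ≈ -3273.5)
-40369/v + 57/W = -40369/(-6547/2) + 57/(-713/2) = -40369*(-2/6547) + 57*(-2/713) = 80738/6547 - 114/713 = 56819836/4668011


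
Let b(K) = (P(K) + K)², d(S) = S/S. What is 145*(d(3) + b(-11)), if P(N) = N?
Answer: 70325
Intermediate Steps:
d(S) = 1
b(K) = 4*K² (b(K) = (K + K)² = (2*K)² = 4*K²)
145*(d(3) + b(-11)) = 145*(1 + 4*(-11)²) = 145*(1 + 4*121) = 145*(1 + 484) = 145*485 = 70325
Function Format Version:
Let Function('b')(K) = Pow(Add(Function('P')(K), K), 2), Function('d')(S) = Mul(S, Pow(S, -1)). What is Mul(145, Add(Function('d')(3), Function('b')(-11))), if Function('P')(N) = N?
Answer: 70325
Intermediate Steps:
Function('d')(S) = 1
Function('b')(K) = Mul(4, Pow(K, 2)) (Function('b')(K) = Pow(Add(K, K), 2) = Pow(Mul(2, K), 2) = Mul(4, Pow(K, 2)))
Mul(145, Add(Function('d')(3), Function('b')(-11))) = Mul(145, Add(1, Mul(4, Pow(-11, 2)))) = Mul(145, Add(1, Mul(4, 121))) = Mul(145, Add(1, 484)) = Mul(145, 485) = 70325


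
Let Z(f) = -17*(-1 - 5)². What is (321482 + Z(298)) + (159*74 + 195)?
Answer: 332831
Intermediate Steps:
Z(f) = -612 (Z(f) = -17*(-6)² = -17*36 = -612)
(321482 + Z(298)) + (159*74 + 195) = (321482 - 612) + (159*74 + 195) = 320870 + (11766 + 195) = 320870 + 11961 = 332831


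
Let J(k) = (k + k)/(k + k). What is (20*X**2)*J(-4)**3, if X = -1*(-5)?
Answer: 500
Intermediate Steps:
X = 5
J(k) = 1 (J(k) = (2*k)/((2*k)) = (2*k)*(1/(2*k)) = 1)
(20*X**2)*J(-4)**3 = (20*5**2)*1**3 = (20*25)*1 = 500*1 = 500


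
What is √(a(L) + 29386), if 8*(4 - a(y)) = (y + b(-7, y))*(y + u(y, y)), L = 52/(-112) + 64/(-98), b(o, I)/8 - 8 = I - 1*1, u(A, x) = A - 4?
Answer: √4521687015/392 ≈ 171.54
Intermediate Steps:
u(A, x) = -4 + A
b(o, I) = 56 + 8*I (b(o, I) = 64 + 8*(I - 1*1) = 64 + 8*(I - 1) = 64 + 8*(-1 + I) = 64 + (-8 + 8*I) = 56 + 8*I)
L = -219/196 (L = 52*(-1/112) + 64*(-1/98) = -13/28 - 32/49 = -219/196 ≈ -1.1173)
a(y) = 4 - (-4 + 2*y)*(56 + 9*y)/8 (a(y) = 4 - (y + (56 + 8*y))*(y + (-4 + y))/8 = 4 - (56 + 9*y)*(-4 + 2*y)/8 = 4 - (-4 + 2*y)*(56 + 9*y)/8)
√(a(L) + 29386) = √((32 - 19/2*(-219/196) - 9*(-219/196)²/4) + 29386) = √((32 + 4161/392 - 9/4*47961/38416) + 29386) = √((32 + 4161/392 - 431649/153664) + 29386) = √(6116711/153664 + 29386) = √(4521687015/153664) = √4521687015/392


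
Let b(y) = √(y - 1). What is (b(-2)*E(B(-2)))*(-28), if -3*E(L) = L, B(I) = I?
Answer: -56*I*√3/3 ≈ -32.332*I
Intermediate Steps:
E(L) = -L/3
b(y) = √(-1 + y)
(b(-2)*E(B(-2)))*(-28) = (√(-1 - 2)*(-⅓*(-2)))*(-28) = (√(-3)*(⅔))*(-28) = ((I*√3)*(⅔))*(-28) = (2*I*√3/3)*(-28) = -56*I*√3/3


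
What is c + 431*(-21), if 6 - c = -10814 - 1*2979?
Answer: 4748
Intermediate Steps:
c = 13799 (c = 6 - (-10814 - 1*2979) = 6 - (-10814 - 2979) = 6 - 1*(-13793) = 6 + 13793 = 13799)
c + 431*(-21) = 13799 + 431*(-21) = 13799 - 9051 = 4748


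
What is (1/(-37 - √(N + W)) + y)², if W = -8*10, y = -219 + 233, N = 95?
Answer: 89482144/458329 + 18919*√15/916658 ≈ 195.32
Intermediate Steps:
y = 14
W = -80
(1/(-37 - √(N + W)) + y)² = (1/(-37 - √(95 - 80)) + 14)² = (1/(-37 - √15) + 14)² = (14 + 1/(-37 - √15))²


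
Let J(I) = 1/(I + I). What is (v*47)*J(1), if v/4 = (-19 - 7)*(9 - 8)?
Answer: -2444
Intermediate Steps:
J(I) = 1/(2*I)
v = -104 (v = 4*((-19 - 7)*(9 - 8)) = 4*(-26*1) = 4*(-26) = -104)
(v*47)*J(1) = (-104*47)*((½)/1) = -2444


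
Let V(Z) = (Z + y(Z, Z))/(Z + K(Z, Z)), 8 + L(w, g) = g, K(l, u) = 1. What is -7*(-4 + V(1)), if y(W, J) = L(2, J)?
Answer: 49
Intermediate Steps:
L(w, g) = -8 + g
y(W, J) = -8 + J
V(Z) = (-8 + 2*Z)/(1 + Z) (V(Z) = (Z + (-8 + Z))/(Z + 1) = (-8 + 2*Z)/(1 + Z))
-7*(-4 + V(1)) = -7*(-4 + 2*(-4 + 1)/(1 + 1)) = -7*(-4 + 2*(-3)/2) = -7*(-4 + 2*(½)*(-3)) = -7*(-4 - 3) = -7*(-7) = 49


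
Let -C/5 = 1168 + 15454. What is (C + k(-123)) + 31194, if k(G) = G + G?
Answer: -52162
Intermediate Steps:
k(G) = 2*G
C = -83110 (C = -5*(1168 + 15454) = -5*16622 = -83110)
(C + k(-123)) + 31194 = (-83110 + 2*(-123)) + 31194 = (-83110 - 246) + 31194 = -83356 + 31194 = -52162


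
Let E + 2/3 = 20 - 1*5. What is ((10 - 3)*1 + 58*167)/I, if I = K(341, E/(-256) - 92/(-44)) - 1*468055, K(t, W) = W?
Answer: -81886464/3954111449 ≈ -0.020709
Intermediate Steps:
E = 43/3 (E = -⅔ + (20 - 1*5) = -⅔ + (20 - 5) = -⅔ + 15 = 43/3 ≈ 14.333)
I = -3954111449/8448 (I = ((43/3)/(-256) - 92/(-44)) - 1*468055 = ((43/3)*(-1/256) - 92*(-1/44)) - 468055 = (-43/768 + 23/11) - 468055 = 17191/8448 - 468055 = -3954111449/8448 ≈ -4.6805e+5)
((10 - 3)*1 + 58*167)/I = ((10 - 3)*1 + 58*167)/(-3954111449/8448) = (7*1 + 9686)*(-8448/3954111449) = (7 + 9686)*(-8448/3954111449) = 9693*(-8448/3954111449) = -81886464/3954111449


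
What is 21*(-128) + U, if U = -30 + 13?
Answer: -2705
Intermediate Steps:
U = -17
21*(-128) + U = 21*(-128) - 17 = -2688 - 17 = -2705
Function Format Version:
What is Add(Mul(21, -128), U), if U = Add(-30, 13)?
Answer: -2705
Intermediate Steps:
U = -17
Add(Mul(21, -128), U) = Add(Mul(21, -128), -17) = Add(-2688, -17) = -2705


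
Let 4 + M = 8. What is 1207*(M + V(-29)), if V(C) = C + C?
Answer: -65178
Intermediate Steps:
M = 4 (M = -4 + 8 = 4)
V(C) = 2*C
1207*(M + V(-29)) = 1207*(4 + 2*(-29)) = 1207*(4 - 58) = 1207*(-54) = -65178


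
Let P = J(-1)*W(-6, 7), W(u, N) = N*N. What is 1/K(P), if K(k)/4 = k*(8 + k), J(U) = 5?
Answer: 1/247940 ≈ 4.0332e-6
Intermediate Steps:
W(u, N) = N**2
P = 245 (P = 5*7**2 = 5*49 = 245)
K(k) = 4*k*(8 + k) (K(k) = 4*(k*(8 + k)) = 4*k*(8 + k))
1/K(P) = 1/(4*245*(8 + 245)) = 1/(4*245*253) = 1/247940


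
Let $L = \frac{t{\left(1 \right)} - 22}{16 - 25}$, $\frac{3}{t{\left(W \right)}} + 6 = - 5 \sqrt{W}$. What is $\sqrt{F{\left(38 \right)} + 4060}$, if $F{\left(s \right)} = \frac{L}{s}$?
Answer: $\frac{\sqrt{6384517370}}{1254} \approx 63.719$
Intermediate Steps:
$t{\left(W \right)} = \frac{3}{-6 - 5 \sqrt{W}}$
$L = \frac{245}{99}$ ($L = \frac{- \frac{3}{6 + 5 \sqrt{1}} - 22}{16 - 25} = \frac{- \frac{3}{6 + 5 \cdot 1} - 22}{-9} = \left(- \frac{3}{6 + 5} - 22\right) \left(- \frac{1}{9}\right) = \left(- \frac{3}{11} - 22\right) \left(- \frac{1}{9}\right) = \left(- \frac{245}{11}\right) \left(- \frac{1}{9}\right) = \frac{245}{99} \approx 2.4747$)
$F{\left(s \right)} = \frac{245}{99 s}$
$\sqrt{F{\left(38 \right)} + 4060} = \sqrt{\frac{245}{99 \cdot 38} + 4060} = \sqrt{\frac{245}{99} \cdot \frac{1}{38} + 4060} = \sqrt{\frac{245}{3762} + 4060} = \sqrt{\frac{15273965}{3762}} = \frac{\sqrt{6384517370}}{1254}$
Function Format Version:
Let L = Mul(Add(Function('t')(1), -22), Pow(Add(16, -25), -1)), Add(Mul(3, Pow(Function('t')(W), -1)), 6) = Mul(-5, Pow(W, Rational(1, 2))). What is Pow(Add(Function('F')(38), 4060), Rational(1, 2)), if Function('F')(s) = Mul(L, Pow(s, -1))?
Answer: Mul(Rational(1, 1254), Pow(6384517370, Rational(1, 2))) ≈ 63.719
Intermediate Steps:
Function('t')(W) = Mul(3, Pow(Add(-6, Mul(-5, Pow(W, Rational(1, 2)))), -1))
L = Rational(245, 99) (L = Mul(Add(Mul(-3, Pow(Add(6, Mul(5, Pow(1, Rational(1, 2)))), -1)), -22), Pow(Add(16, -25), -1)) = Mul(Add(Mul(-3, Pow(Add(6, Mul(5, 1)), -1)), -22), Pow(-9, -1)) = Mul(Add(Mul(-3, Pow(Add(6, 5), -1)), -22), Rational(-1, 9)) = Mul(Add(Mul(-3, Pow(11, -1)), -22), Rational(-1, 9)) = Mul(Add(Mul(-3, Rational(1, 11)), -22), Rational(-1, 9)) = Mul(Add(Rational(-3, 11), -22), Rational(-1, 9)) = Mul(Rational(-245, 11), Rational(-1, 9)) = Rational(245, 99) ≈ 2.4747)
Function('F')(s) = Mul(Rational(245, 99), Pow(s, -1))
Pow(Add(Function('F')(38), 4060), Rational(1, 2)) = Pow(Add(Mul(Rational(245, 99), Pow(38, -1)), 4060), Rational(1, 2)) = Pow(Add(Mul(Rational(245, 99), Rational(1, 38)), 4060), Rational(1, 2)) = Pow(Add(Rational(245, 3762), 4060), Rational(1, 2)) = Pow(Rational(15273965, 3762), Rational(1, 2)) = Mul(Rational(1, 1254), Pow(6384517370, Rational(1, 2)))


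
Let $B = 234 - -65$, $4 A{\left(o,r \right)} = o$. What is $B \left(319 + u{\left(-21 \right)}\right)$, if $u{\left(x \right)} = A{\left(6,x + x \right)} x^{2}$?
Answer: $\frac{586339}{2} \approx 2.9317 \cdot 10^{5}$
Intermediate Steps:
$A{\left(o,r \right)} = \frac{o}{4}$
$B = 299$ ($B = 234 + 65 = 299$)
$u{\left(x \right)} = \frac{3 x^{2}}{2}$ ($u{\left(x \right)} = \frac{1}{4} \cdot 6 x^{2} = \frac{3 x^{2}}{2}$)
$B \left(319 + u{\left(-21 \right)}\right) = 299 \left(319 + \frac{3 \left(-21\right)^{2}}{2}\right) = 299 \left(319 + \frac{3}{2} \cdot 441\right) = 299 \left(319 + \frac{1323}{2}\right) = 299 \cdot \frac{1961}{2} = \frac{586339}{2}$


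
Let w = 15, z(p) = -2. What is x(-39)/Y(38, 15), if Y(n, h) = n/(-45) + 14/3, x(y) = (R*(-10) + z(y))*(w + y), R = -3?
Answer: -7560/43 ≈ -175.81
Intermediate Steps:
x(y) = 420 + 28*y (x(y) = (-3*(-10) - 2)*(15 + y) = (30 - 2)*(15 + y) = 28*(15 + y) = 420 + 28*y)
Y(n, h) = 14/3 - n/45 (Y(n, h) = n*(-1/45) + 14*(1/3) = -n/45 + 14/3 = 14/3 - n/45)
x(-39)/Y(38, 15) = (420 + 28*(-39))/(14/3 - 1/45*38) = (420 - 1092)/(14/3 - 38/45) = -672/172/45 = -672*45/172 = -7560/43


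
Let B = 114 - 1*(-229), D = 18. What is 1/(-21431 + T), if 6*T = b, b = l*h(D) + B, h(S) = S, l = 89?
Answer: -6/126641 ≈ -4.7378e-5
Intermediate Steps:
B = 343 (B = 114 + 229 = 343)
b = 1945 (b = 89*18 + 343 = 1602 + 343 = 1945)
T = 1945/6 (T = (⅙)*1945 = 1945/6 ≈ 324.17)
1/(-21431 + T) = 1/(-21431 + 1945/6) = 1/(-126641/6) = -6/126641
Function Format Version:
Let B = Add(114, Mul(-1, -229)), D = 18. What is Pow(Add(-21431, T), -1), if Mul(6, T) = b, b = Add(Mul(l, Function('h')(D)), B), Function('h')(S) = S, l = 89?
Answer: Rational(-6, 126641) ≈ -4.7378e-5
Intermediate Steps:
B = 343 (B = Add(114, 229) = 343)
b = 1945 (b = Add(Mul(89, 18), 343) = Add(1602, 343) = 1945)
T = Rational(1945, 6) (T = Mul(Rational(1, 6), 1945) = Rational(1945, 6) ≈ 324.17)
Pow(Add(-21431, T), -1) = Pow(Add(-21431, Rational(1945, 6)), -1) = Pow(Rational(-126641, 6), -1) = Rational(-6, 126641)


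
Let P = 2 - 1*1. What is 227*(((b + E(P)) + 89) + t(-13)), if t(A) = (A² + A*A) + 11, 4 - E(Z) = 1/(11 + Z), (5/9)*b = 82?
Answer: 8029217/60 ≈ 1.3382e+5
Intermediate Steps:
b = 738/5 (b = (9/5)*82 = 738/5 ≈ 147.60)
P = 1 (P = 2 - 1 = 1)
E(Z) = 4 - 1/(11 + Z)
t(A) = 11 + 2*A² (t(A) = (A² + A²) + 11 = 2*A² + 11 = 11 + 2*A²)
227*(((b + E(P)) + 89) + t(-13)) = 227*(((738/5 + (43 + 4*1)/(11 + 1)) + 89) + (11 + 2*(-13)²)) = 227*(((738/5 + (43 + 4)/12) + 89) + (11 + 2*169)) = 227*(((738/5 + (1/12)*47) + 89) + (11 + 338)) = 227*(((738/5 + 47/12) + 89) + 349) = 227*((9091/60 + 89) + 349) = 227*(14431/60 + 349) = 227*(35371/60) = 8029217/60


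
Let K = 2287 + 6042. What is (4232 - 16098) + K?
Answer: -3537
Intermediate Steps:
K = 8329
(4232 - 16098) + K = (4232 - 16098) + 8329 = -11866 + 8329 = -3537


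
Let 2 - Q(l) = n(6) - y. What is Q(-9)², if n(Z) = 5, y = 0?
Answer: 9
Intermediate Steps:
Q(l) = -3 (Q(l) = 2 - (5 - 1*0) = 2 - (5 + 0) = 2 - 1*5 = 2 - 5 = -3)
Q(-9)² = (-3)² = 9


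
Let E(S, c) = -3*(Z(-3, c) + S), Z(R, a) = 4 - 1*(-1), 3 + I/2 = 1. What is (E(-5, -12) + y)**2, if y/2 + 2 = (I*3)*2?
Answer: 2704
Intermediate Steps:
I = -4 (I = -6 + 2*1 = -6 + 2 = -4)
Z(R, a) = 5 (Z(R, a) = 4 + 1 = 5)
E(S, c) = -15 - 3*S (E(S, c) = -3*(5 + S) = -15 - 3*S)
y = -52 (y = -4 + 2*(-4*3*2) = -4 + 2*(-12*2) = -4 + 2*(-24) = -4 - 48 = -52)
(E(-5, -12) + y)**2 = ((-15 - 3*(-5)) - 52)**2 = ((-15 + 15) - 52)**2 = (0 - 52)**2 = (-52)**2 = 2704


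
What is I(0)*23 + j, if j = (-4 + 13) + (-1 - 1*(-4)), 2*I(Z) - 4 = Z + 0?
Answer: 58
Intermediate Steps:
I(Z) = 2 + Z/2 (I(Z) = 2 + (Z + 0)/2 = 2 + Z/2)
j = 12 (j = 9 + (-1 + 4) = 9 + 3 = 12)
I(0)*23 + j = (2 + (1/2)*0)*23 + 12 = (2 + 0)*23 + 12 = 2*23 + 12 = 46 + 12 = 58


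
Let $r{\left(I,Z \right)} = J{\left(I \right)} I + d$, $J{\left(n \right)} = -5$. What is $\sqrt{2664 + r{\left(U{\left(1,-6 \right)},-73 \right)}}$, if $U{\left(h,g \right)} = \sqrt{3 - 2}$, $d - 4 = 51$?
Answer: $\sqrt{2714} \approx 52.096$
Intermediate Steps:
$d = 55$ ($d = 4 + 51 = 55$)
$U{\left(h,g \right)} = 1$ ($U{\left(h,g \right)} = \sqrt{1} = 1$)
$r{\left(I,Z \right)} = 55 - 5 I$ ($r{\left(I,Z \right)} = - 5 I + 55 = 55 - 5 I$)
$\sqrt{2664 + r{\left(U{\left(1,-6 \right)},-73 \right)}} = \sqrt{2664 + \left(55 - 5\right)} = \sqrt{2664 + 50} = \sqrt{2714}$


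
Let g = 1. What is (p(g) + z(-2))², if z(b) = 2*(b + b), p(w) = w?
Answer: 49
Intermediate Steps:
z(b) = 4*b (z(b) = 2*(2*b) = 4*b)
(p(g) + z(-2))² = (1 + 4*(-2))² = (1 - 8)² = (-7)² = 49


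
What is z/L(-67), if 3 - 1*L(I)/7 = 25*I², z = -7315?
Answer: 95/10202 ≈ 0.0093119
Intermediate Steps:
L(I) = 21 - 175*I²
z/L(-67) = -7315/(21 - 175*(-67)²) = -7315/(21 - 175*4489) = -7315/(21 - 785575) = -7315/(-785554) = -7315*(-1/785554) = 95/10202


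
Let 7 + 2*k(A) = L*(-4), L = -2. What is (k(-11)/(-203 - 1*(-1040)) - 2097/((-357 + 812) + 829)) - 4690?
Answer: -1680711689/358236 ≈ -4691.6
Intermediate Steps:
k(A) = ½ (k(A) = -7/2 + (-2*(-4))/2 = -7/2 + (½)*8 = -7/2 + 4 = ½)
(k(-11)/(-203 - 1*(-1040)) - 2097/((-357 + 812) + 829)) - 4690 = (1/(2*(-203 - 1*(-1040))) - 2097/((-357 + 812) + 829)) - 4690 = (1/(2*(-203 + 1040)) - 2097/(455 + 829)) - 4690 = ((½)/837 - 2097/1284) - 4690 = ((½)*(1/837) - 2097*1/1284) - 4690 = (1/1674 - 699/428) - 4690 = -584849/358236 - 4690 = -1680711689/358236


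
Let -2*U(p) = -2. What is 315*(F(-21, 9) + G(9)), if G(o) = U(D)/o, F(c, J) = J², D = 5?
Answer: 25550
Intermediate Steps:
U(p) = 1 (U(p) = -½*(-2) = 1)
G(o) = 1/o
315*(F(-21, 9) + G(9)) = 315*(9² + 1/9) = 315*(81 + ⅑) = 315*(730/9) = 25550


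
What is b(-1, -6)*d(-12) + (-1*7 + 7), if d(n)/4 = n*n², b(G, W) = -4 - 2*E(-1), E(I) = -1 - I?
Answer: 27648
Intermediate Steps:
b(G, W) = -4 (b(G, W) = -4 - 2*(-1 - 1*(-1)) = -4 - 2*(-1 + 1) = -4 - 2*0 = -4 + 0 = -4)
d(n) = 4*n³ (d(n) = 4*(n*n²) = 4*n³)
b(-1, -6)*d(-12) + (-1*7 + 7) = -16*(-12)³ + (-1*7 + 7) = -16*(-1728) + (-7 + 7) = -4*(-6912) + 0 = 27648 + 0 = 27648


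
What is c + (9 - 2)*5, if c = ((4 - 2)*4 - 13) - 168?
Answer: -138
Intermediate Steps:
c = -173 (c = (2*4 - 13) - 168 = (8 - 13) - 168 = -5 - 168 = -173)
c + (9 - 2)*5 = -173 + (9 - 2)*5 = -173 + 7*5 = -173 + 35 = -138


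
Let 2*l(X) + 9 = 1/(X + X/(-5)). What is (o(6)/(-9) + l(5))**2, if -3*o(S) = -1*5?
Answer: 970225/46656 ≈ 20.795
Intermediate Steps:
l(X) = -9/2 + 5/(8*X) (l(X) = -9/2 + 1/(2*(X + X/(-5))) = -9/2 + 1/(2*(X + X*(-1/5))) = -9/2 + 1/(2*(X - X/5)) = -9/2 + 1/(2*((4*X/5))) = -9/2 + (5/(4*X))/2 = -9/2 + 5/(8*X))
o(S) = 5/3 (o(S) = -(-1)*5/3 = -1/3*(-5) = 5/3)
(o(6)/(-9) + l(5))**2 = ((5/3)/(-9) + (1/8)*(5 - 36*5)/5)**2 = ((5/3)*(-1/9) + (1/8)*(1/5)*(5 - 180))**2 = (-5/27 + (1/8)*(1/5)*(-175))**2 = (-5/27 - 35/8)**2 = (-985/216)**2 = 970225/46656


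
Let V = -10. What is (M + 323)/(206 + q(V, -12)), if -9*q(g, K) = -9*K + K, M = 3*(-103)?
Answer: 21/293 ≈ 0.071672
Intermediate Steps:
M = -309
q(g, K) = 8*K/9 (q(g, K) = -(-9*K + K)/9 = -(-8)*K/9 = 8*K/9)
(M + 323)/(206 + q(V, -12)) = (-309 + 323)/(206 + (8/9)*(-12)) = 14/(206 - 32/3) = 14/(586/3) = 14*(3/586) = 21/293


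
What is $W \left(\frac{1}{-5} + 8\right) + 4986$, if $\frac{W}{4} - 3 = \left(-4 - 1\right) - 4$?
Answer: $\frac{23994}{5} \approx 4798.8$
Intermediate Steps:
$W = -24$ ($W = 12 + 4 \left(\left(-4 - 1\right) - 4\right) = 12 + 4 \left(-5 - 4\right) = 12 + 4 \left(-9\right) = 12 - 36 = -24$)
$W \left(\frac{1}{-5} + 8\right) + 4986 = - 24 \left(\frac{1}{-5} + 8\right) + 4986 = - 24 \left(- \frac{1}{5} + 8\right) + 4986 = \left(-24\right) \frac{39}{5} + 4986 = - \frac{936}{5} + 4986 = \frac{23994}{5}$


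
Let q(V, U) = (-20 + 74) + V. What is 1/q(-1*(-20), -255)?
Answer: 1/74 ≈ 0.013514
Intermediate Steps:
q(V, U) = 54 + V
1/q(-1*(-20), -255) = 1/(54 - 1*(-20)) = 1/(54 + 20) = 1/74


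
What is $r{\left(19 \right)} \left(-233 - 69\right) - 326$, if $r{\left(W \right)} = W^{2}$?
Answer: $-109348$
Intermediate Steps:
$r{\left(19 \right)} \left(-233 - 69\right) - 326 = 19^{2} \left(-233 - 69\right) - 326 = 361 \left(-302\right) - 326 = -109022 - 326 = -109348$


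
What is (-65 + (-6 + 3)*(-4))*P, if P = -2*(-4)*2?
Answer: -848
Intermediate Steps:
P = 16 (P = 8*2 = 16)
(-65 + (-6 + 3)*(-4))*P = (-65 + (-6 + 3)*(-4))*16 = (-65 - 3*(-4))*16 = (-65 + 12)*16 = -53*16 = -848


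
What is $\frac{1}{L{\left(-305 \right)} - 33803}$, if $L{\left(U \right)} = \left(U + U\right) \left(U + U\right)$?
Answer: $\frac{1}{338297} \approx 2.956 \cdot 10^{-6}$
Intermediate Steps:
$L{\left(U \right)} = 4 U^{2}$ ($L{\left(U \right)} = 2 U 2 U = 4 U^{2}$)
$\frac{1}{L{\left(-305 \right)} - 33803} = \frac{1}{4 \left(-305\right)^{2} - 33803} = \frac{1}{4 \cdot 93025 - 33803} = \frac{1}{372100 - 33803} = \frac{1}{338297}$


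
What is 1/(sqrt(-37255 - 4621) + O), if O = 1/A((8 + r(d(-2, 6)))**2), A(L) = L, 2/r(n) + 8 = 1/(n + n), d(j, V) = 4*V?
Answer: 1292186921536/3249531718410615297 - 2948758345637888*I*sqrt(29)/3249531718410615297 ≈ 3.9765e-7 - 0.0048867*I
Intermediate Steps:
r(n) = 2/(-8 + 1/(2*n)) (r(n) = 2/(-8 + 1/(n + n)) = 2/(-8 + 1/(2*n)))
O = 146689/8809024 (O = 1/((8 - 4*4*6/(-1 + 16*(4*6)))**2) = 1/((8 - 4*24/(-1 + 16*24))**2) = 1/((8 - 4*24/(-1 + 384))**2) = 1/((8 - 4*24/383)**2) = 1/((8 - 4*24*1/383)**2) = 1/((8 - 96/383)**2) = 1/((2968/383)**2) = 1/(8809024/146689) = 146689/8809024 ≈ 0.016652)
1/(sqrt(-37255 - 4621) + O) = 1/(sqrt(-37255 - 4621) + 146689/8809024) = 1/(sqrt(-41876) + 146689/8809024) = 1/(38*I*sqrt(29) + 146689/8809024) = 1/(146689/8809024 + 38*I*sqrt(29))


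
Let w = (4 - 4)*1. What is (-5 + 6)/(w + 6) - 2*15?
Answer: -179/6 ≈ -29.833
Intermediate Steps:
w = 0 (w = 0*1 = 0)
(-5 + 6)/(w + 6) - 2*15 = (-5 + 6)/(0 + 6) - 2*15 = 1/6 - 30 = 1*(⅙) - 30 = ⅙ - 30 = -179/6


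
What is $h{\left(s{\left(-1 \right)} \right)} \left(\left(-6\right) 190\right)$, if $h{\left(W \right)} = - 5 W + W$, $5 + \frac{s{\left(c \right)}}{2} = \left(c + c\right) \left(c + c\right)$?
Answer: $-9120$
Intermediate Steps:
$s{\left(c \right)} = -10 + 8 c^{2}$ ($s{\left(c \right)} = -10 + 2 \left(c + c\right) \left(c + c\right) = -10 + 2 \cdot 2 c 2 c = -10 + 2 \cdot 4 c^{2} = -10 + 8 c^{2}$)
$h{\left(W \right)} = - 4 W$
$h{\left(s{\left(-1 \right)} \right)} \left(\left(-6\right) 190\right) = - 4 \left(-10 + 8 \left(-1\right)^{2}\right) \left(\left(-6\right) 190\right) = - 4 \left(-10 + 8 \cdot 1\right) \left(-1140\right) = - 4 \left(-10 + 8\right) \left(-1140\right) = \left(-4\right) \left(-2\right) \left(-1140\right) = 8 \left(-1140\right) = -9120$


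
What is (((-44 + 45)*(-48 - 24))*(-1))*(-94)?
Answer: -6768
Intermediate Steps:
(((-44 + 45)*(-48 - 24))*(-1))*(-94) = ((1*(-72))*(-1))*(-94) = -72*(-1)*(-94) = 72*(-94) = -6768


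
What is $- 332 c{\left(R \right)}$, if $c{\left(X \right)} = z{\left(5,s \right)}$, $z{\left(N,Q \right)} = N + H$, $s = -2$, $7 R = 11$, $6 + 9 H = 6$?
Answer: $-1660$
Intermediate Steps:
$H = 0$ ($H = - \frac{2}{3} + \frac{1}{9} \cdot 6 = - \frac{2}{3} + \frac{2}{3} = 0$)
$R = \frac{11}{7}$ ($R = \frac{1}{7} \cdot 11 = \frac{11}{7} \approx 1.5714$)
$z{\left(N,Q \right)} = N$ ($z{\left(N,Q \right)} = N + 0 = N$)
$c{\left(X \right)} = 5$
$- 332 c{\left(R \right)} = \left(-332\right) 5 = -1660$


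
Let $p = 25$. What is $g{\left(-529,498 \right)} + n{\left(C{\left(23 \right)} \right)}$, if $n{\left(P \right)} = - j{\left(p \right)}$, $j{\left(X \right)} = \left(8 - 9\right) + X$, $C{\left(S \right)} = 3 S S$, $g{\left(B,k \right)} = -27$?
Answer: $-51$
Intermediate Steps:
$C{\left(S \right)} = 3 S^{2}$
$j{\left(X \right)} = -1 + X$
$n{\left(P \right)} = -24$ ($n{\left(P \right)} = - (-1 + 25) = \left(-1\right) 24 = -24$)
$g{\left(-529,498 \right)} + n{\left(C{\left(23 \right)} \right)} = -27 - 24 = -51$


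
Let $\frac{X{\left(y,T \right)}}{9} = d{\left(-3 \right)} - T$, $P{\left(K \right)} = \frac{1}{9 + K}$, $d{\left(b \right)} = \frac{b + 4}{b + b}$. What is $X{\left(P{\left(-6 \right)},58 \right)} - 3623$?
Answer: $- \frac{8293}{2} \approx -4146.5$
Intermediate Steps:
$d{\left(b \right)} = \frac{4 + b}{2 b}$
$X{\left(y,T \right)} = - \frac{3}{2} - 9 T$ ($X{\left(y,T \right)} = 9 \left(\frac{4 - 3}{2 \left(-3\right)} - T\right) = 9 \left(\frac{1}{2} \left(- \frac{1}{3}\right) 1 - T\right) = 9 \left(- \frac{1}{6} - T\right) = - \frac{3}{2} - 9 T$)
$X{\left(P{\left(-6 \right)},58 \right)} - 3623 = \left(- \frac{3}{2} - 522\right) - 3623 = - \frac{1047}{2} - 3623 = - \frac{8293}{2}$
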